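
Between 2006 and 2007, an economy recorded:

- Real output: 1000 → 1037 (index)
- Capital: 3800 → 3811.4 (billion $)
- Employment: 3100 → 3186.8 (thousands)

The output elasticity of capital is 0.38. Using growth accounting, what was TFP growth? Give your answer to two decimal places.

Real output growth = (1037 − 1000) / 1000 = 3.7%.
Capital growth = (3811.4 − 3800) / 3800 = 0.3%.
Employment growth = (3186.8 − 3100) / 3100 = 2.8%.
Labor's share = 1 − 0.38 = 0.62.
Capital: 0.38 × 0.3 = 0.114 pp.
Employment: 0.62 × 2.8 = 1.736 pp.
TFP growth = 3.7 − 1.85 = 1.85%.

1.85%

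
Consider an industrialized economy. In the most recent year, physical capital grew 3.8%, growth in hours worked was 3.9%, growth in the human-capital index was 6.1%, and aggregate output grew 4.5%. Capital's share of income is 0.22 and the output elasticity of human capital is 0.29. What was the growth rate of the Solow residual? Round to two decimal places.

-0.02%

Labor's share = 1 − 0.22 − 0.29 = 0.49.
Physical capital: 0.22 × 3.8 = 0.836 pp.
The human-capital index: 0.29 × 6.1 = 1.769 pp.
Hours worked: 0.49 × 3.9 = 1.911 pp.
TFP growth = 4.5 − 4.516 = -0.016%.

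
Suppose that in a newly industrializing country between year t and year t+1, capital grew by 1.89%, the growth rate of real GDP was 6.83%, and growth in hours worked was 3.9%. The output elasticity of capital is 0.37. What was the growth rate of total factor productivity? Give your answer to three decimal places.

Total factor productivity grew 3.674%.

Labor's share = 1 − 0.37 = 0.63.
Capital: 0.37 × 1.89 = 0.6993 pp.
Hours worked: 0.63 × 3.9 = 2.457 pp.
TFP growth = 6.83 − 3.1563 = 3.6737%.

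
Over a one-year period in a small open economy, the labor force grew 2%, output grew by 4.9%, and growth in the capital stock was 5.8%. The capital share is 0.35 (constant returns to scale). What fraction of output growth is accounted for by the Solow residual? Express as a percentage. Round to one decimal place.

Labor's share = 1 − 0.35 = 0.65.
The capital stock: 0.35 × 5.8 = 2.03 pp.
The labor force: 0.65 × 2 = 1.3 pp.
TFP growth = 4.9 − 3.33 = 1.57%.
TFP share of growth = 1.57 / 4.9 × 100 = 32.041%.

32.0%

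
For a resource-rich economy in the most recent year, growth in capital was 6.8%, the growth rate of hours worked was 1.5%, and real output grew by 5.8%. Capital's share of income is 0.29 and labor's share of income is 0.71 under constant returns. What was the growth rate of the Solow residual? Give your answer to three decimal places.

Labor's share = 1 − 0.29 = 0.71.
Capital: 0.29 × 6.8 = 1.972 pp.
Hours worked: 0.71 × 1.5 = 1.065 pp.
TFP growth = 5.8 − 3.037 = 2.763%.

2.763%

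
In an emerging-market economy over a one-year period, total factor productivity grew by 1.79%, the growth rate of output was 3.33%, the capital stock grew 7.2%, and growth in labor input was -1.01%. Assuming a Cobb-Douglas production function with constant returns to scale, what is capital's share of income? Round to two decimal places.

gY = gA + α·gK + (1−α)·gL, so gY − gA − gL = α(gK − gL).
3.33 − 1.79 + 1.01 = α × (7.2 − (-1.01)).
2.55 = 8.21 α, so α = 0.3106.

α = 0.31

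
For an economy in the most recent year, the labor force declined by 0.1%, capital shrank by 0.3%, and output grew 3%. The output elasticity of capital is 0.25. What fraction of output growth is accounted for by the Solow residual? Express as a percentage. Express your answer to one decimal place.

Labor's share = 1 − 0.25 = 0.75.
Capital: 0.25 × (-0.3) = -0.075 pp.
The labor force: 0.75 × (-0.1) = -0.075 pp.
TFP growth = 3 + 0.15 = 3.15%.
TFP share of growth = 3.15 / 3 × 100 = 105%.

The Solow residual accounted for 105.0% of growth.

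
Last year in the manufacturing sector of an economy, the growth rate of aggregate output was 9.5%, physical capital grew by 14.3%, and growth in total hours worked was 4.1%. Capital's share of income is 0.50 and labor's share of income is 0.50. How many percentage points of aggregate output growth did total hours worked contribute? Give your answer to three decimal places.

2.050 percentage points

Labor's share = 1 − 0.5 = 0.5.
Contribution = share × growth = 0.5 × 4.1 = 2.05 pp.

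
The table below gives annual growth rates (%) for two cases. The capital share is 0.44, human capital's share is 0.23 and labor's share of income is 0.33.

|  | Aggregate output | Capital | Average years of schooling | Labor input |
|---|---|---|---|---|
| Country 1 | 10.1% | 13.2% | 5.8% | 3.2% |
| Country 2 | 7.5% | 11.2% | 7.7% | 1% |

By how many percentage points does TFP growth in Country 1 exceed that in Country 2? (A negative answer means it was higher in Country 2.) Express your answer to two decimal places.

Labor's share = 1 − 0.44 − 0.23 = 0.33.
Country 1: TFP = 10.1 − 5.808 − 1.334 − 1.056 = 1.902%.
Country 2: TFP = 7.5 − 4.928 − 1.771 − 0.33 = 0.471%.
Difference = 1.902 − (0.471) = 1.431 pp.

1.43 percentage points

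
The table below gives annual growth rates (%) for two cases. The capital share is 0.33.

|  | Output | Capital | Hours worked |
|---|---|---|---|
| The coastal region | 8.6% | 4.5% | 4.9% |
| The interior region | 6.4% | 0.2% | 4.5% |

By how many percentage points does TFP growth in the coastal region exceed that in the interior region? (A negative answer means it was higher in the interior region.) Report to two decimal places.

Labor's share = 1 − 0.33 = 0.67.
The coastal region: TFP = 8.6 − 1.485 − 3.283 = 3.832%.
The interior region: TFP = 6.4 − 0.066 − 3.015 = 3.319%.
Difference = 3.832 − (3.319) = 0.513 pp.

0.51 percentage points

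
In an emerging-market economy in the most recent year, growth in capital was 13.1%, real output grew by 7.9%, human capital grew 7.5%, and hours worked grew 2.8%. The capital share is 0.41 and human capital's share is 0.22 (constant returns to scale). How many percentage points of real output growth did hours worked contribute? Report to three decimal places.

1.036 pp

Labor's share = 1 − 0.41 − 0.22 = 0.37.
Contribution = share × growth = 0.37 × 2.8 = 1.036 pp.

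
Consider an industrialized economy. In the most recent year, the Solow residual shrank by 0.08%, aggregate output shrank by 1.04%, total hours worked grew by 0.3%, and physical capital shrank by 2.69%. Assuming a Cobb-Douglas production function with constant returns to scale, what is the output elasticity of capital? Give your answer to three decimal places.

α = 0.421

gY = gA + α·gK + (1−α)·gL, so gY − gA − gL = α(gK − gL).
-1.04 + 0.08 − 0.3 = α × (-2.69 − 0.3).
-1.26 = -2.99 α, so α = 0.4214.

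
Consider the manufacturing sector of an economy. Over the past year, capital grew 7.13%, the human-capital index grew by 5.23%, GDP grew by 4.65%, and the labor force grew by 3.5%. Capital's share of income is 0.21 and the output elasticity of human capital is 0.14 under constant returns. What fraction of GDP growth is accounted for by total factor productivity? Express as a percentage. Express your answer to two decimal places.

Labor's share = 1 − 0.21 − 0.14 = 0.65.
Capital: 0.21 × 7.13 = 1.4973 pp.
The human-capital index: 0.14 × 5.23 = 0.7322 pp.
The labor force: 0.65 × 3.5 = 2.275 pp.
TFP growth = 4.65 − 4.5045 = 0.1455%.
TFP share of growth = 0.1455 / 4.65 × 100 = 3.129%.

Total factor productivity accounted for 3.13% of growth.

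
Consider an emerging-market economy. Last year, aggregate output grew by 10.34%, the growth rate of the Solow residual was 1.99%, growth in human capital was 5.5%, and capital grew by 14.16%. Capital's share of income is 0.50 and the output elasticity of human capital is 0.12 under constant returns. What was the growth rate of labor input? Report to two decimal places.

Labor's share = 1 − 0.5 − 0.12 = 0.38.
gY = gA + 0.5×14.16 + 0.12×5.5 + 0.38×g.
0.38×g = 10.34 − 1.99 − 7.74 = 0.61.
g = 0.61 / 0.38 = 1.6053%.

1.61%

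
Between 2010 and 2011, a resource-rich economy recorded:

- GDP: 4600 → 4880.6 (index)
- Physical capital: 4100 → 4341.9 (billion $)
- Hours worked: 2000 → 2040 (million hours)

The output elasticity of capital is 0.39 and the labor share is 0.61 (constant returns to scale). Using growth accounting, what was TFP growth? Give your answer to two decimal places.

GDP growth = (4880.6 − 4600) / 4600 = 6.1%.
Physical capital growth = (4341.9 − 4100) / 4100 = 5.9%.
Hours worked growth = (2040 − 2000) / 2000 = 2%.
Labor's share = 1 − 0.39 = 0.61.
Physical capital: 0.39 × 5.9 = 2.301 pp.
Hours worked: 0.61 × 2 = 1.22 pp.
TFP growth = 6.1 − 3.521 = 2.579%.

2.58%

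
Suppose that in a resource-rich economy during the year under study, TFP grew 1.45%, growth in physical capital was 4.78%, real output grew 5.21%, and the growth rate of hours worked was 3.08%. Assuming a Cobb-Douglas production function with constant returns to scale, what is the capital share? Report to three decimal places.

gY = gA + α·gK + (1−α)·gL, so gY − gA − gL = α(gK − gL).
5.21 − 1.45 − 3.08 = α × (4.78 − 3.08).
0.68 = 1.7 α, so α = 0.4.

α = 0.400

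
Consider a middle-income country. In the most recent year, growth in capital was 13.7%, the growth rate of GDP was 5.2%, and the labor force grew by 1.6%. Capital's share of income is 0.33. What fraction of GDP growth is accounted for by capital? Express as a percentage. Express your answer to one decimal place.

Capital accounted for 86.9% of growth.

Capital contributed 0.33 × 13.7 = 4.521 pp.
Share of growth = 4.521 / 5.2 × 100 = 86.942%.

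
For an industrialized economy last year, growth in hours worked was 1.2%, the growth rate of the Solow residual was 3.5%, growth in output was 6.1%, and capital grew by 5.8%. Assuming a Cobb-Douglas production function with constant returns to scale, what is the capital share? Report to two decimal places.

α = 0.30

gY = gA + α·gK + (1−α)·gL, so gY − gA − gL = α(gK − gL).
6.1 − 3.5 − 1.2 = α × (5.8 − 1.2).
1.4 = 4.6 α, so α = 0.3043.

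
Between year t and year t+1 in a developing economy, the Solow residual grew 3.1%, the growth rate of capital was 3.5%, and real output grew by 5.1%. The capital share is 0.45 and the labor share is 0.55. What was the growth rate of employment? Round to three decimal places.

0.773%

Labor's share = 1 − 0.45 = 0.55.
gY = gA + 0.45×3.5 + 0.55×g.
0.55×g = 5.1 − 3.1 − 1.575 = 0.425.
g = 0.425 / 0.55 = 0.77273%.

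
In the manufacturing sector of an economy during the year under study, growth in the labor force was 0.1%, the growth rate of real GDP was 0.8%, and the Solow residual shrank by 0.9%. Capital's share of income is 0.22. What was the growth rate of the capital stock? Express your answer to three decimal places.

Labor's share = 1 − 0.22 = 0.78.
gY = gA + 0.78×0.1 + 0.22×g.
0.22×g = 0.8 + 0.9 − 0.078 = 1.622.
g = 1.622 / 0.22 = 7.37273%.

The capital stock grew 7.373%.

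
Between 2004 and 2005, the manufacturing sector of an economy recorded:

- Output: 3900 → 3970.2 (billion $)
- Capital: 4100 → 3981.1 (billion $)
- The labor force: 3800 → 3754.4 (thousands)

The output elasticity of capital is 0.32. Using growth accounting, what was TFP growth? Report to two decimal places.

3.54%

Output growth = (3970.2 − 3900) / 3900 = 1.8%.
Capital growth = (3981.1 − 4100) / 4100 = -2.9%.
The labor force growth = (3754.4 − 3800) / 3800 = -1.2%.
Labor's share = 1 − 0.32 = 0.68.
Capital: 0.32 × (-2.9) = -0.928 pp.
The labor force: 0.68 × (-1.2) = -0.816 pp.
TFP growth = 1.8 + 1.744 = 3.544%.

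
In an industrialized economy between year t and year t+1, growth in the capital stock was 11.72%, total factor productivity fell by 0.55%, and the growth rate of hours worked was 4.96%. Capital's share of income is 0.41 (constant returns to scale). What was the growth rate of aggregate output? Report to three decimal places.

Aggregate output grew 7.182%.

Labor's share = 1 − 0.41 = 0.59.
The capital stock: 0.41 × 11.72 = 4.8052 pp.
Hours worked: 0.59 × 4.96 = 2.9264 pp.
Output growth = -0.55 + 7.7316 = 7.1816%.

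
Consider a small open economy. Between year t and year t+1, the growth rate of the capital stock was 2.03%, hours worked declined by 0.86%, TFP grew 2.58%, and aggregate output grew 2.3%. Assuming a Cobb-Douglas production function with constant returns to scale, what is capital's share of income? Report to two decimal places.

gY = gA + α·gK + (1−α)·gL, so gY − gA − gL = α(gK − gL).
2.3 − 2.58 + 0.86 = α × (2.03 − (-0.86)).
0.58 = 2.89 α, so α = 0.2007.

Capital's share of income is 0.20.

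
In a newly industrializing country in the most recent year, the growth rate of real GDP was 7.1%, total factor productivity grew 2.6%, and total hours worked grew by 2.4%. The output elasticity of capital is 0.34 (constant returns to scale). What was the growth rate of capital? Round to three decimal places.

Capital grew 8.576%.

Labor's share = 1 − 0.34 = 0.66.
gY = gA + 0.66×2.4 + 0.34×g.
0.34×g = 7.1 − 2.6 − 1.584 = 2.916.
g = 2.916 / 0.34 = 8.57647%.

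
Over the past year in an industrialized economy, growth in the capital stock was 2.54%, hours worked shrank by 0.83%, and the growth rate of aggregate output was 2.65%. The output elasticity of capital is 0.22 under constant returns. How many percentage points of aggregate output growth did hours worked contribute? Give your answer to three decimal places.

Labor's share = 1 − 0.22 = 0.78.
Contribution = share × growth = 0.78 × (-0.83) = -0.6474 pp.

-0.647 percentage points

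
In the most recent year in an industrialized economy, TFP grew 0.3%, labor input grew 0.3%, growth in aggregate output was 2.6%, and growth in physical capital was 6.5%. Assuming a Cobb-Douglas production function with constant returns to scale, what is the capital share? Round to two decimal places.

α = 0.32

gY = gA + α·gK + (1−α)·gL, so gY − gA − gL = α(gK − gL).
2.6 − 0.3 − 0.3 = α × (6.5 − 0.3).
2 = 6.2 α, so α = 0.3226.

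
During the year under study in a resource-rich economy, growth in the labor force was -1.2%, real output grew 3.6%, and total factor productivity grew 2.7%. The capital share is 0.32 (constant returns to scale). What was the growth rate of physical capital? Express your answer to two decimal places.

Physical capital grew 5.36%.

Labor's share = 1 − 0.32 = 0.68.
gY = gA + 0.68×(-1.2) + 0.32×g.
0.32×g = 3.6 − 2.7 + 0.816 = 1.716.
g = 1.716 / 0.32 = 5.3625%.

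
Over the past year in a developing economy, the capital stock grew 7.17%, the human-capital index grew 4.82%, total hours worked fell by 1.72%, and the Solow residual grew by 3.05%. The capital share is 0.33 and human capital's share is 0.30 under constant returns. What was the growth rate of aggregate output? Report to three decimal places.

6.226%

Labor's share = 1 − 0.33 − 0.3 = 0.37.
The capital stock: 0.33 × 7.17 = 2.3661 pp.
The human-capital index: 0.3 × 4.82 = 1.446 pp.
Total hours worked: 0.37 × (-1.72) = -0.6364 pp.
Output growth = 3.05 + 3.1757 = 6.2257%.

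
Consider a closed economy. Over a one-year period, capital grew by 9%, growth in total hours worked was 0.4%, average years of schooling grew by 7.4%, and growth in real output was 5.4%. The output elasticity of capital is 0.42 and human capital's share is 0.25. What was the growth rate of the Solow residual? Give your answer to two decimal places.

Labor's share = 1 − 0.42 − 0.25 = 0.33.
Capital: 0.42 × 9 = 3.78 pp.
Average years of schooling: 0.25 × 7.4 = 1.85 pp.
Total hours worked: 0.33 × 0.4 = 0.132 pp.
TFP growth = 5.4 − 5.762 = -0.362%.

-0.36%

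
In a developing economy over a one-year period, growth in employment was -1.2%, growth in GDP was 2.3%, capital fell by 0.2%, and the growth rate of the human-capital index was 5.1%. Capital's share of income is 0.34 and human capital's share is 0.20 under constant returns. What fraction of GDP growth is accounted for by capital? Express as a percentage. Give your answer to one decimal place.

Capital contributed 0.34 × (-0.2) = -0.068 pp.
Share of growth = -0.068 / 2.3 × 100 = -2.957%.

-3.0%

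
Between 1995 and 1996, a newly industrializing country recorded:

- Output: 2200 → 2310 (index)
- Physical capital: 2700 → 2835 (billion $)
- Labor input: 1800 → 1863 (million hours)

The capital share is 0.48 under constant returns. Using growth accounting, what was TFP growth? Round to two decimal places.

Output growth = (2310 − 2200) / 2200 = 5%.
Physical capital growth = (2835 − 2700) / 2700 = 5%.
Labor input growth = (1863 − 1800) / 1800 = 3.5%.
Labor's share = 1 − 0.48 = 0.52.
Physical capital: 0.48 × 5 = 2.4 pp.
Labor input: 0.52 × 3.5 = 1.82 pp.
TFP growth = 5 − 4.22 = 0.78%.

TFP grew 0.78%.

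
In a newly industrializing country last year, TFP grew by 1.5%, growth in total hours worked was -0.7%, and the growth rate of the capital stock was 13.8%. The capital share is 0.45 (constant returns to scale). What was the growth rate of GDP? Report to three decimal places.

7.325%

Labor's share = 1 − 0.45 = 0.55.
The capital stock: 0.45 × 13.8 = 6.21 pp.
Total hours worked: 0.55 × (-0.7) = -0.385 pp.
Output growth = 1.5 + 5.825 = 7.325%.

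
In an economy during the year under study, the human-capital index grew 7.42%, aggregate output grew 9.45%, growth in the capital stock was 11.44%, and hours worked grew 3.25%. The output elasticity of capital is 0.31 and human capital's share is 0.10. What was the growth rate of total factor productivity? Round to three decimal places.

Total factor productivity growth was 3.244%.

Labor's share = 1 − 0.31 − 0.1 = 0.59.
The capital stock: 0.31 × 11.44 = 3.5464 pp.
The human-capital index: 0.1 × 7.42 = 0.742 pp.
Hours worked: 0.59 × 3.25 = 1.9175 pp.
TFP growth = 9.45 − 6.2059 = 3.2441%.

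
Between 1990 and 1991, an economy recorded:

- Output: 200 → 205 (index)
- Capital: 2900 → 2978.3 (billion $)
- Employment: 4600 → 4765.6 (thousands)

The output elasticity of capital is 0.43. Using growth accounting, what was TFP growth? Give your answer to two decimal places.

-0.71%

Output growth = (205 − 200) / 200 = 2.5%.
Capital growth = (2978.3 − 2900) / 2900 = 2.7%.
Employment growth = (4765.6 − 4600) / 4600 = 3.6%.
Labor's share = 1 − 0.43 = 0.57.
Capital: 0.43 × 2.7 = 1.161 pp.
Employment: 0.57 × 3.6 = 2.052 pp.
TFP growth = 2.5 − 3.213 = -0.713%.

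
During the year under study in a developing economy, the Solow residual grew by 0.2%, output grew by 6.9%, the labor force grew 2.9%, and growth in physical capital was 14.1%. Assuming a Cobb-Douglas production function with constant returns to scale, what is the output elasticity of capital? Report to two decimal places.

α = 0.34

gY = gA + α·gK + (1−α)·gL, so gY − gA − gL = α(gK − gL).
6.9 − 0.2 − 2.9 = α × (14.1 − 2.9).
3.8 = 11.2 α, so α = 0.3393.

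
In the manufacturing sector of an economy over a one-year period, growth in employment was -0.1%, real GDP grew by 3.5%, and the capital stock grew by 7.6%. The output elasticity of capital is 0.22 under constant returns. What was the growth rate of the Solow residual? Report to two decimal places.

1.91%

Labor's share = 1 − 0.22 = 0.78.
The capital stock: 0.22 × 7.6 = 1.672 pp.
Employment: 0.78 × (-0.1) = -0.078 pp.
TFP growth = 3.5 − 1.594 = 1.906%.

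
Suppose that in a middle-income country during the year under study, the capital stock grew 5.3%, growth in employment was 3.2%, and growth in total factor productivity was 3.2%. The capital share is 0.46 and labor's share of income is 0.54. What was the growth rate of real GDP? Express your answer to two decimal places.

Labor's share = 1 − 0.46 = 0.54.
The capital stock: 0.46 × 5.3 = 2.438 pp.
Employment: 0.54 × 3.2 = 1.728 pp.
Output growth = 3.2 + 4.166 = 7.366%.

7.37%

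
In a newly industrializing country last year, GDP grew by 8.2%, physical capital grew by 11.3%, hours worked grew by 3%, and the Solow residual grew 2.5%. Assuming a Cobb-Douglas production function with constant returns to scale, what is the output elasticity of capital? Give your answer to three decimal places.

0.325

gY = gA + α·gK + (1−α)·gL, so gY − gA − gL = α(gK − gL).
8.2 − 2.5 − 3 = α × (11.3 − 3).
2.7 = 8.3 α, so α = 0.3253.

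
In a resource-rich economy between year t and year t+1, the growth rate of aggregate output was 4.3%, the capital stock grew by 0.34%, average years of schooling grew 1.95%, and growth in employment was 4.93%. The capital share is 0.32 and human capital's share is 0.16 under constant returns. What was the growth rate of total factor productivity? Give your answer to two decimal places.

1.32%

Labor's share = 1 − 0.32 − 0.16 = 0.52.
The capital stock: 0.32 × 0.34 = 0.1088 pp.
Average years of schooling: 0.16 × 1.95 = 0.312 pp.
Employment: 0.52 × 4.93 = 2.5636 pp.
TFP growth = 4.3 − 2.9844 = 1.3156%.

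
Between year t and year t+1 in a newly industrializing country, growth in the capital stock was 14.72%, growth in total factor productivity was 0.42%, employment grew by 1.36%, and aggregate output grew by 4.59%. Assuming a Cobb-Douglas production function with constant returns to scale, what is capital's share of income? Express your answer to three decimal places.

gY = gA + α·gK + (1−α)·gL, so gY − gA − gL = α(gK − gL).
4.59 − 0.42 − 1.36 = α × (14.72 − 1.36).
2.81 = 13.36 α, so α = 0.21033.

α = 0.210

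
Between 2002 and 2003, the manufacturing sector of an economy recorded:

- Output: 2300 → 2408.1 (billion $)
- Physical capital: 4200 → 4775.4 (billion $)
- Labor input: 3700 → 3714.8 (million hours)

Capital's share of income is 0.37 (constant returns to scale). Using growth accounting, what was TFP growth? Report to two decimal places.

-0.62%

Output growth = (2408.1 − 2300) / 2300 = 4.7%.
Physical capital growth = (4775.4 − 4200) / 4200 = 13.7%.
Labor input growth = (3714.8 − 3700) / 3700 = 0.4%.
Labor's share = 1 − 0.37 = 0.63.
Physical capital: 0.37 × 13.7 = 5.069 pp.
Labor input: 0.63 × 0.4 = 0.252 pp.
TFP growth = 4.7 − 5.321 = -0.621%.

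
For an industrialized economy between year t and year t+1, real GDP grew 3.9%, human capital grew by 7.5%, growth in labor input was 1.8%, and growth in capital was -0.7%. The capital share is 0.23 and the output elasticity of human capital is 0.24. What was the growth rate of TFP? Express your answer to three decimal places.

Labor's share = 1 − 0.23 − 0.24 = 0.53.
Capital: 0.23 × (-0.7) = -0.161 pp.
Human capital: 0.24 × 7.5 = 1.8 pp.
Labor input: 0.53 × 1.8 = 0.954 pp.
TFP growth = 3.9 − 2.593 = 1.307%.

1.307%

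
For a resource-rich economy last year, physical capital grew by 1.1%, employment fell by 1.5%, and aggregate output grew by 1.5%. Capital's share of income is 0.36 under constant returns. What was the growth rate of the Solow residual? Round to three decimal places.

Labor's share = 1 − 0.36 = 0.64.
Physical capital: 0.36 × 1.1 = 0.396 pp.
Employment: 0.64 × (-1.5) = -0.96 pp.
TFP growth = 1.5 + 0.564 = 2.064%.

2.064%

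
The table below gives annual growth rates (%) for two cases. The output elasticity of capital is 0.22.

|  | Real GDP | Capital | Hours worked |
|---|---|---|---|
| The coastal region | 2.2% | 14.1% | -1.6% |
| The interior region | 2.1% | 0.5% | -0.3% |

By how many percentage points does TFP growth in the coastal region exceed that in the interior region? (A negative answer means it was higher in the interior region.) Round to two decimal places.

Labor's share = 1 − 0.22 = 0.78.
The coastal region: TFP = 2.2 − 3.102 + 1.248 = 0.346%.
The interior region: TFP = 2.1 − 0.11 + 0.234 = 2.224%.
Difference = 0.346 − (2.224) = -1.878 pp.

-1.88 percentage points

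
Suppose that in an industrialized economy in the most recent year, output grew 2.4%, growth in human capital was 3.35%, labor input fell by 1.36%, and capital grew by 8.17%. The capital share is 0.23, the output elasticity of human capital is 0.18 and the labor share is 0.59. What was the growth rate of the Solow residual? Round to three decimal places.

Labor's share = 1 − 0.23 − 0.18 = 0.59.
Capital: 0.23 × 8.17 = 1.8791 pp.
Human capital: 0.18 × 3.35 = 0.603 pp.
Labor input: 0.59 × (-1.36) = -0.8024 pp.
TFP growth = 2.4 − 1.6797 = 0.7203%.

0.720%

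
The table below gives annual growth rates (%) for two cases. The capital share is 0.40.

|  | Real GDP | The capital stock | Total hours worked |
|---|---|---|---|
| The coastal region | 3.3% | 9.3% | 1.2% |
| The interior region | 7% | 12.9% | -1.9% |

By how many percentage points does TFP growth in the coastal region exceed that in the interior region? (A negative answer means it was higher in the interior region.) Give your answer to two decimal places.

-4.12 percentage points

Labor's share = 1 − 0.4 = 0.6.
The coastal region: TFP = 3.3 − 3.72 − 0.72 = -1.14%.
The interior region: TFP = 7 − 5.16 + 1.14 = 2.98%.
Difference = -1.14 − (2.98) = -4.12 pp.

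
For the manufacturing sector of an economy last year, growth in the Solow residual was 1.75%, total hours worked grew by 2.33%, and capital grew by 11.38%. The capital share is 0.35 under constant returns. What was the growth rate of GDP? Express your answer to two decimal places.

Labor's share = 1 − 0.35 = 0.65.
Capital: 0.35 × 11.38 = 3.983 pp.
Total hours worked: 0.65 × 2.33 = 1.5145 pp.
Output growth = 1.75 + 5.4975 = 7.2475%.

7.25%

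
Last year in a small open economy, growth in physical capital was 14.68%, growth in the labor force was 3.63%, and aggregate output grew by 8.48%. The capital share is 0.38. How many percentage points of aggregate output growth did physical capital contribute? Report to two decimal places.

5.58

Contribution = share × growth = 0.38 × 14.68 = 5.5784 pp.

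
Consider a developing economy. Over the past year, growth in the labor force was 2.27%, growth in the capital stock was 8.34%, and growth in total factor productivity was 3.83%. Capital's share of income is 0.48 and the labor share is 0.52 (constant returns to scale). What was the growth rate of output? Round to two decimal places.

Labor's share = 1 − 0.48 = 0.52.
The capital stock: 0.48 × 8.34 = 4.0032 pp.
The labor force: 0.52 × 2.27 = 1.1804 pp.
Output growth = 3.83 + 5.1836 = 9.0136%.

Output growth was 9.01%.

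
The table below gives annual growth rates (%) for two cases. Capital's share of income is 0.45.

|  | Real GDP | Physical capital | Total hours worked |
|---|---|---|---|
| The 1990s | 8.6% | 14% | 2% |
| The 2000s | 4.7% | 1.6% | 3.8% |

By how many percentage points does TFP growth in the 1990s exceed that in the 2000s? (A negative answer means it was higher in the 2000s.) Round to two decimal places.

Labor's share = 1 − 0.45 = 0.55.
The 1990s: TFP = 8.6 − 6.3 − 1.1 = 1.2%.
The 2000s: TFP = 4.7 − 0.72 − 2.09 = 1.89%.
Difference = 1.2 − (1.89) = -0.69 pp.

-0.69 percentage points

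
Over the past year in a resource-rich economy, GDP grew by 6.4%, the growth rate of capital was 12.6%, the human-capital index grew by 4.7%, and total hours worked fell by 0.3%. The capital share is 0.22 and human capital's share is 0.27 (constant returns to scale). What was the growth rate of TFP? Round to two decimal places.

Labor's share = 1 − 0.22 − 0.27 = 0.51.
Capital: 0.22 × 12.6 = 2.772 pp.
The human-capital index: 0.27 × 4.7 = 1.269 pp.
Total hours worked: 0.51 × (-0.3) = -0.153 pp.
TFP growth = 6.4 − 3.888 = 2.512%.

2.51%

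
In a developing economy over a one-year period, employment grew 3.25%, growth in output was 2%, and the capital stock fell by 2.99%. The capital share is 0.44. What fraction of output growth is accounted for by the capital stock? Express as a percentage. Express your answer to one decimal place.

-65.8%

The capital stock contributed 0.44 × (-2.99) = -1.3156 pp.
Share of growth = -1.3156 / 2 × 100 = -65.78%.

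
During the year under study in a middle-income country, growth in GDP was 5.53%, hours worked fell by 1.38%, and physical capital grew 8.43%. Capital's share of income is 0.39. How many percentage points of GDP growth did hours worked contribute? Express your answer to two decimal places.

Labor's share = 1 − 0.39 = 0.61.
Contribution = share × growth = 0.61 × (-1.38) = -0.8418 pp.

-0.84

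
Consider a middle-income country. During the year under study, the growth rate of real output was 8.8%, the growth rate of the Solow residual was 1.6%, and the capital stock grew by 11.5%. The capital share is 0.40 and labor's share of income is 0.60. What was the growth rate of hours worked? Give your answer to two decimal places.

4.33%

Labor's share = 1 − 0.4 = 0.6.
gY = gA + 0.4×11.5 + 0.6×g.
0.6×g = 8.8 − 1.6 − 4.6 = 2.6.
g = 2.6 / 0.6 = 4.3333%.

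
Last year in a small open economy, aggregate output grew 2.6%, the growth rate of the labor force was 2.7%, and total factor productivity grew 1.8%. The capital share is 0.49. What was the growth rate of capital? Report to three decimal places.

Labor's share = 1 − 0.49 = 0.51.
gY = gA + 0.51×2.7 + 0.49×g.
0.49×g = 2.6 − 1.8 − 1.377 = -0.577.
g = -0.577 / 0.49 = -1.17755%.

-1.178%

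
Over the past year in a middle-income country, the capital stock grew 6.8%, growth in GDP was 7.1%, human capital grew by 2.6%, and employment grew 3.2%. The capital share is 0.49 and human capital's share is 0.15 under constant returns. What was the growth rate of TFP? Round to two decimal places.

Labor's share = 1 − 0.49 − 0.15 = 0.36.
The capital stock: 0.49 × 6.8 = 3.332 pp.
Human capital: 0.15 × 2.6 = 0.39 pp.
Employment: 0.36 × 3.2 = 1.152 pp.
TFP growth = 7.1 − 4.874 = 2.226%.

2.23%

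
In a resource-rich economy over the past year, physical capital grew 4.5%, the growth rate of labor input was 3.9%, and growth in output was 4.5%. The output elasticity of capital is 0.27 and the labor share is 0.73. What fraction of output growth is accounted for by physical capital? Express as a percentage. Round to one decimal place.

Physical capital contributed 0.27 × 4.5 = 1.215 pp.
Share of growth = 1.215 / 4.5 × 100 = 27%.

27.0%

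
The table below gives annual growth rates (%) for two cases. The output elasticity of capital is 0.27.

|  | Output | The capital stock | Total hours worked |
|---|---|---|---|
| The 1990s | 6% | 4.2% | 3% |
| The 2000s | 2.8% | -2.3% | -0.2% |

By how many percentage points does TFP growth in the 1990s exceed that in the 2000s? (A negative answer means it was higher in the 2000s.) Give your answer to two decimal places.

Labor's share = 1 − 0.27 = 0.73.
The 1990s: TFP = 6 − 1.134 − 2.19 = 2.676%.
The 2000s: TFP = 2.8 + 0.621 + 0.146 = 3.567%.
Difference = 2.676 − (3.567) = -0.891 pp.

-0.89 percentage points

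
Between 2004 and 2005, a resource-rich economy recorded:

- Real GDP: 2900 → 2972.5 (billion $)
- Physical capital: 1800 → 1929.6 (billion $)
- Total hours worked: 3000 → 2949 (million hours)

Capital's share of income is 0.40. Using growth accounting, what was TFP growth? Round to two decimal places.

TFP growth was 0.64%.

Real GDP growth = (2972.5 − 2900) / 2900 = 2.5%.
Physical capital growth = (1929.6 − 1800) / 1800 = 7.2%.
Total hours worked growth = (2949 − 3000) / 3000 = -1.7%.
Labor's share = 1 − 0.4 = 0.6.
Physical capital: 0.4 × 7.2 = 2.88 pp.
Total hours worked: 0.6 × (-1.7) = -1.02 pp.
TFP growth = 2.5 − 1.86 = 0.64%.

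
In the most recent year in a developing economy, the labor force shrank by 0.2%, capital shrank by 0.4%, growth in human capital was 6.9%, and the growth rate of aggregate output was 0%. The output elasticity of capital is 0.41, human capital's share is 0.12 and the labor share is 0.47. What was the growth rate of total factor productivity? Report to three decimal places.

-0.570%

Labor's share = 1 − 0.41 − 0.12 = 0.47.
Capital: 0.41 × (-0.4) = -0.164 pp.
Human capital: 0.12 × 6.9 = 0.828 pp.
The labor force: 0.47 × (-0.2) = -0.094 pp.
TFP growth = 0 − 0.57 = -0.57%.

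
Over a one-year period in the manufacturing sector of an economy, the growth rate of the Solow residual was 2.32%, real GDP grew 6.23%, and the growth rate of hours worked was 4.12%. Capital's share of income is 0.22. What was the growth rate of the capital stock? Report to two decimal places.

3.17%

Labor's share = 1 − 0.22 = 0.78.
gY = gA + 0.78×4.12 + 0.22×g.
0.22×g = 6.23 − 2.32 − 3.2136 = 0.6964.
g = 0.6964 / 0.22 = 3.1655%.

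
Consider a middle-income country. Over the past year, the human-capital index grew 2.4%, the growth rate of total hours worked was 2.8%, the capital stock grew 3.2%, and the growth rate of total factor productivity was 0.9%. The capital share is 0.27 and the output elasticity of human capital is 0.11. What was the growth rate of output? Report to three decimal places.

Labor's share = 1 − 0.27 − 0.11 = 0.62.
The capital stock: 0.27 × 3.2 = 0.864 pp.
The human-capital index: 0.11 × 2.4 = 0.264 pp.
Total hours worked: 0.62 × 2.8 = 1.736 pp.
Output growth = 0.9 + 2.864 = 3.764%.

Output grew 3.764%.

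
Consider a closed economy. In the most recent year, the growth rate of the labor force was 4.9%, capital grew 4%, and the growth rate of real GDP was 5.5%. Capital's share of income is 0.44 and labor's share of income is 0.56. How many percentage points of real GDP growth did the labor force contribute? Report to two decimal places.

2.74 pp

Labor's share = 1 − 0.44 = 0.56.
Contribution = share × growth = 0.56 × 4.9 = 2.744 pp.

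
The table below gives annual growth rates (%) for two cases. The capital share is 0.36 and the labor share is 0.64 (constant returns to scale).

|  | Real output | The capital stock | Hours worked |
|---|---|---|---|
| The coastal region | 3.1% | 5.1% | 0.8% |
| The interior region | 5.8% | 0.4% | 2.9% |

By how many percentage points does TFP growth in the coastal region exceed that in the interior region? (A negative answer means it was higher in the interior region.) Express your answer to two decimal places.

-3.05 percentage points

Labor's share = 1 − 0.36 = 0.64.
The coastal region: TFP = 3.1 − 1.836 − 0.512 = 0.752%.
The interior region: TFP = 5.8 − 0.144 − 1.856 = 3.8%.
Difference = 0.752 − (3.8) = -3.048 pp.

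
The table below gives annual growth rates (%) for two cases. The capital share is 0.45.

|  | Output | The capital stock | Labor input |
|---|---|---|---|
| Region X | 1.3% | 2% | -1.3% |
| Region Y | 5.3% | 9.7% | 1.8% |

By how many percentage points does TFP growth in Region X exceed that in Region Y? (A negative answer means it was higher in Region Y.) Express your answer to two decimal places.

Labor's share = 1 − 0.45 = 0.55.
Region X: TFP = 1.3 − 0.9 + 0.715 = 1.115%.
Region Y: TFP = 5.3 − 4.365 − 0.99 = -0.055%.
Difference = 1.115 − (-0.055) = 1.17 pp.

1.17 percentage points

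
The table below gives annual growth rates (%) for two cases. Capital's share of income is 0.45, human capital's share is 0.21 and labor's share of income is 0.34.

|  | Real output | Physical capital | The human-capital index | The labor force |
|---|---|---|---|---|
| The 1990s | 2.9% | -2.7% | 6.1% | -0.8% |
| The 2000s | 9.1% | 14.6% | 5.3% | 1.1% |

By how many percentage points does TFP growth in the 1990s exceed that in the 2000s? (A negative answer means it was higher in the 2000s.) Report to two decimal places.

2.06 percentage points

Labor's share = 1 − 0.45 − 0.21 = 0.34.
The 1990s: TFP = 2.9 + 1.215 − 1.281 + 0.272 = 3.106%.
The 2000s: TFP = 9.1 − 6.57 − 1.113 − 0.374 = 1.043%.
Difference = 3.106 − (1.043) = 2.063 pp.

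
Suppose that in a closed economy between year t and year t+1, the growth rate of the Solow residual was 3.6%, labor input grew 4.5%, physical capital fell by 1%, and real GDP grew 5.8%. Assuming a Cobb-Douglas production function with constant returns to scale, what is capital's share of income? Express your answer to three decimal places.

gY = gA + α·gK + (1−α)·gL, so gY − gA − gL = α(gK − gL).
5.8 − 3.6 − 4.5 = α × (-1 − 4.5).
-2.3 = -5.5 α, so α = 0.41818.

Capital's share of income is 0.418.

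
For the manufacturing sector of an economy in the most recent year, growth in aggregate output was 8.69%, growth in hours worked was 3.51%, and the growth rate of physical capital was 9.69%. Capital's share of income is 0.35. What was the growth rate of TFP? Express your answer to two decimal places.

3.02%

Labor's share = 1 − 0.35 = 0.65.
Physical capital: 0.35 × 9.69 = 3.3915 pp.
Hours worked: 0.65 × 3.51 = 2.2815 pp.
TFP growth = 8.69 − 5.673 = 3.017%.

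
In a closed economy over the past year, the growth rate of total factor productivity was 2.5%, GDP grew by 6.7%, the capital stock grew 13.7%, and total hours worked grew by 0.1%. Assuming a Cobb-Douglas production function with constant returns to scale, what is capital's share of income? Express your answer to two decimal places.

α = 0.30

gY = gA + α·gK + (1−α)·gL, so gY − gA − gL = α(gK − gL).
6.7 − 2.5 − 0.1 = α × (13.7 − 0.1).
4.1 = 13.6 α, so α = 0.3015.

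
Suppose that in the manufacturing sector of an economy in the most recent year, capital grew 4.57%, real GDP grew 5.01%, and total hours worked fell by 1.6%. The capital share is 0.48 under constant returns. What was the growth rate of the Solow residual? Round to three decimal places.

The Solow residual grew 3.648%.

Labor's share = 1 − 0.48 = 0.52.
Capital: 0.48 × 4.57 = 2.1936 pp.
Total hours worked: 0.52 × (-1.6) = -0.832 pp.
TFP growth = 5.01 − 1.3616 = 3.6484%.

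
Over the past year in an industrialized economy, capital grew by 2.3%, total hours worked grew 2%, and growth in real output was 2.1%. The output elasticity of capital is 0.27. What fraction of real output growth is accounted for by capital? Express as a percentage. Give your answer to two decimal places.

Capital accounted for 29.57% of growth.

Capital contributed 0.27 × 2.3 = 0.621 pp.
Share of growth = 0.621 / 2.1 × 100 = 29.5714%.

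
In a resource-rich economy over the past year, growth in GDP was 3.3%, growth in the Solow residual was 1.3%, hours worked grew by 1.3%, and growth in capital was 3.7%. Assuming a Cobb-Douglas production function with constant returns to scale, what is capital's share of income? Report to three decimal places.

0.292

gY = gA + α·gK + (1−α)·gL, so gY − gA − gL = α(gK − gL).
3.3 − 1.3 − 1.3 = α × (3.7 − 1.3).
0.7 = 2.4 α, so α = 0.29167.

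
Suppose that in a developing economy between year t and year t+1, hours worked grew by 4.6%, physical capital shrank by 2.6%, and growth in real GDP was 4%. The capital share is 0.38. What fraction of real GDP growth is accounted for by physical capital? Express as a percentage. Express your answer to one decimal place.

-24.7%

Physical capital contributed 0.38 × (-2.6) = -0.988 pp.
Share of growth = -0.988 / 4 × 100 = -24.7%.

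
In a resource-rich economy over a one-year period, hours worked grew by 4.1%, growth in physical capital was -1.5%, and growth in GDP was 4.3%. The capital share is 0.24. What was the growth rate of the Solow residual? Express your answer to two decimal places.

The Solow residual growth was 1.54%.

Labor's share = 1 − 0.24 = 0.76.
Physical capital: 0.24 × (-1.5) = -0.36 pp.
Hours worked: 0.76 × 4.1 = 3.116 pp.
TFP growth = 4.3 − 2.756 = 1.544%.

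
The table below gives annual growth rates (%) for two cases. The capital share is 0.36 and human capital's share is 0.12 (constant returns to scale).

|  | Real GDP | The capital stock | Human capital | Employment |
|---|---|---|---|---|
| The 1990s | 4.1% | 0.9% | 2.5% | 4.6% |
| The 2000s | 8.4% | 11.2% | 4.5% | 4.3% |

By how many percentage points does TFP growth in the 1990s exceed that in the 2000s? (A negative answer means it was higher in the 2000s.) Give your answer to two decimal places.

Labor's share = 1 − 0.36 − 0.12 = 0.52.
The 1990s: TFP = 4.1 − 0.324 − 0.3 − 2.392 = 1.084%.
The 2000s: TFP = 8.4 − 4.032 − 0.54 − 2.236 = 1.592%.
Difference = 1.084 − (1.592) = -0.508 pp.

-0.51 percentage points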